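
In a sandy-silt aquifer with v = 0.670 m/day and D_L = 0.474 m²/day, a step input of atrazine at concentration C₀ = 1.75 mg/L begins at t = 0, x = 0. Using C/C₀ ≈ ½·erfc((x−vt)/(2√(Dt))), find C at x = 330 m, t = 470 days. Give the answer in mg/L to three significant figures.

0.415 mg/L

For a continuous step input, C/C₀ ≈ ½·erfc((x−vt)/(2√(Dt))).
vt = 0.670 × 470 = 314.9 m and 2√(Dt) = 2√(0.474 × 470) = 29.85 m.
Argument (x−vt)/(2√(Dt)) = (330 − 314.9)/29.85 = 0.5059; ½·erfc(0.5059) = 0.2372.
C = 1.75 × 0.2372 = 0.415 mg/L.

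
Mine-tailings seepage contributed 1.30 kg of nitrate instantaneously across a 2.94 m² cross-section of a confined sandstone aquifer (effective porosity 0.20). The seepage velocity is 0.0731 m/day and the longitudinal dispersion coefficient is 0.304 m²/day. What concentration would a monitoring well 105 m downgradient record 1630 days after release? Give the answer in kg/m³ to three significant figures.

0.0253 kg/m³

For an instantaneous plane source, C(x,t) = M/(n_e·A·√(4πDt)) · exp(−(x−vt)²/(4Dt)), with n_e·A the pore (flow) area.
Plume center vt = 0.0731 × 1630 = 119.153 m, so the well at 105 m is 14.153 m upgradient of the peak.
√(4πDt) = 78.91 m, giving peak height M/(n_e·A·√(4πDt)) = 1.30/(0.20 × 2.94 × 78.91) = 0.02802 kg/m³.
(x−vt)²/(4Dt) = (-14.153)²/(4 × 0.304 × 1630) = 0.1011; exp(−0.1011) = 0.9038.
C = 0.02802 × 0.9038 = 0.0253 kg/m³.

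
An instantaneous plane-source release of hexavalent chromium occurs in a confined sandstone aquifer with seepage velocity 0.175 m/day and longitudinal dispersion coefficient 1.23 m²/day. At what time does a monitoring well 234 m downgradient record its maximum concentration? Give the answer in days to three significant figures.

For the 1D instantaneous-source solution, setting ∂C/∂t = 0 at fixed x gives v²t² + 2Dt − x² = 0, so t = (√(D² + v²x²) − D)/v².
√(D² + v²x²) = √(1.23² + 0.175² × 234²) = 40.97; v² = 0.030625.
t = (40.97 − 1.23)/0.030625 = 1300 days (vs. the pure-advection estimate x/v = 1340 d).

1300 days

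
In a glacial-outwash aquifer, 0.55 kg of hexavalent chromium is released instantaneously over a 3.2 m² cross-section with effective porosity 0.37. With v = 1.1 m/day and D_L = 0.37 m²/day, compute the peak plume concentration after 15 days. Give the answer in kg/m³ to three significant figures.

0.0556 kg/m³

The peak of an instantaneous 1D plume sits at x = vt; there the Gaussian factor is 1 and C_max = M/(n_e·A·√(4πDt)), where n_e·A is the pore area the mass is dissolved in.
√(4πDt) = √(4π × 0.37 × 15) = 8.351 m, so C_max = 0.55/(0.37 × 3.2 × 8.351) = 0.0556 kg/m³.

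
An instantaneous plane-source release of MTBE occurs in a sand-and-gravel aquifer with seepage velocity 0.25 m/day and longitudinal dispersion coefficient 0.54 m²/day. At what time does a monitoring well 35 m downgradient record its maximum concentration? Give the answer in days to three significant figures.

For the 1D instantaneous-source solution, setting ∂C/∂t = 0 at fixed x gives v²t² + 2Dt − x² = 0, so t = (√(D² + v²x²) − D)/v².
√(D² + v²x²) = √(0.54² + 0.25² × 35²) = 8.767; v² = 0.0625.
t = (8.767 − 0.54)/0.0625 = 132 days (vs. the pure-advection estimate x/v = 140 d).

132 days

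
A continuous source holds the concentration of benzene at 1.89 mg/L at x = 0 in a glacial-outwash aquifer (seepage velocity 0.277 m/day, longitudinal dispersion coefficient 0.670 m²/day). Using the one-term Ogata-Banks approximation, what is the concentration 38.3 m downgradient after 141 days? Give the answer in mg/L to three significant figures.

For a continuous step input, C/C₀ ≈ ½·erfc((x−vt)/(2√(Dt))).
vt = 0.277 × 141 = 39.057 m and 2√(Dt) = 2√(0.670 × 141) = 19.44 m.
Argument (x−vt)/(2√(Dt)) = (38.3 − 39.057)/19.44 = -0.03894; ½·erfc(-0.03894) = 0.5220.
C = 1.89 × 0.5220 = 0.987 mg/L.

0.987 mg/L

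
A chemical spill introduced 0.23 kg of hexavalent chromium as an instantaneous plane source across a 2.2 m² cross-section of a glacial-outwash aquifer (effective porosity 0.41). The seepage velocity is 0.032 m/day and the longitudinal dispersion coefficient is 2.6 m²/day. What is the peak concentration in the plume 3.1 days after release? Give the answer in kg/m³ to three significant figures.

0.0253 kg/m³

The peak of an instantaneous 1D plume sits at x = vt; there the Gaussian factor is 1 and C_max = M/(n_e·A·√(4πDt)), where n_e·A is the pore area the mass is dissolved in.
√(4πDt) = √(4π × 2.6 × 3.1) = 10.06 m, so C_max = 0.23/(0.41 × 2.2 × 10.06) = 0.0253 kg/m³.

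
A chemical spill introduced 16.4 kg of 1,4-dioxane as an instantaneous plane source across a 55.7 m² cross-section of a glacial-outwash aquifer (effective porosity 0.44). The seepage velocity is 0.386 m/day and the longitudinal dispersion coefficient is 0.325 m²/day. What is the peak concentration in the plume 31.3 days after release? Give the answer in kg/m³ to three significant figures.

0.0592 kg/m³

The peak of an instantaneous 1D plume sits at x = vt; there the Gaussian factor is 1 and C_max = M/(n_e·A·√(4πDt)), where n_e·A is the pore area the mass is dissolved in.
√(4πDt) = √(4π × 0.325 × 31.3) = 11.31 m, so C_max = 16.4/(0.44 × 55.7 × 11.31) = 0.0592 kg/m³.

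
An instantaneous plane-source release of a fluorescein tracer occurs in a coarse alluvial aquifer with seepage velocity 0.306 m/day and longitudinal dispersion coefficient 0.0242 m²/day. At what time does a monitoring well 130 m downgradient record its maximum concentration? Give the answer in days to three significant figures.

For the 1D instantaneous-source solution, setting ∂C/∂t = 0 at fixed x gives v²t² + 2Dt − x² = 0, so t = (√(D² + v²x²) − D)/v².
√(D² + v²x²) = √(0.0242² + 0.306² × 130²) = 39.78; v² = 0.093636.
t = (39.78 − 0.0242)/0.093636 = 425 days (vs. the pure-advection estimate x/v = 425 d).

425 days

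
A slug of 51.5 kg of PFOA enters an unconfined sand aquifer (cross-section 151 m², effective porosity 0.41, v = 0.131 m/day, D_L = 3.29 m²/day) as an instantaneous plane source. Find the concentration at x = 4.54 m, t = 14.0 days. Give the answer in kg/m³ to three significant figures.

0.0332 kg/m³

For an instantaneous plane source, C(x,t) = M/(n_e·A·√(4πDt)) · exp(−(x−vt)²/(4Dt)), with n_e·A the pore (flow) area.
Plume center vt = 0.131 × 14.0 = 1.834 m, so the well at 4.54 m is 2.706 m downgradient of the peak.
√(4πDt) = 24.06 m, giving peak height M/(n_e·A·√(4πDt)) = 51.5/(0.41 × 151 × 24.06) = 0.03457 kg/m³.
(x−vt)²/(4Dt) = (2.706)²/(4 × 3.29 × 14.0) = 0.03974; exp(−0.03974) = 0.9610.
C = 0.03457 × 0.9610 = 0.0332 kg/m³.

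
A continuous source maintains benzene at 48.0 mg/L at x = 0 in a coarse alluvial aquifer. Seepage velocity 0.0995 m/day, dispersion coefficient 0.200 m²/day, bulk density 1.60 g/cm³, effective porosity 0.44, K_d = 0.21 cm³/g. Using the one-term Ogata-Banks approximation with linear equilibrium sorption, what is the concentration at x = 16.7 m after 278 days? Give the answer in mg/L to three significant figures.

21.6 mg/L

Retardation factor R = 1 + ρ_b·K_d/n = 1 + 1.60 × 0.21/0.44 = 1.764.
Sorption retards both mechanisms: v_R = v/R = 0.05641 m/day, D_R = D/R = 0.1134 m²/day.
v_R·t = 0.05641 × 278 = 15.68198 m; 2√(D_R t) = 11.23 m; argument = (16.7 − 15.68198)/11.23 = 0.09065.
C = C₀ × ½·erfc(0.09065) = 48.0 × 0.4490 = 21.6 mg/L.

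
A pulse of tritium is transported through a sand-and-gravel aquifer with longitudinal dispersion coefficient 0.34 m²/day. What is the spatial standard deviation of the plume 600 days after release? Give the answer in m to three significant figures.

Dispersive spreading gives a Gaussian with σ² = 2Dt; advection only shifts the center.
σ = √(2 × 0.34 × 600) = 20.2 m.

20.2 m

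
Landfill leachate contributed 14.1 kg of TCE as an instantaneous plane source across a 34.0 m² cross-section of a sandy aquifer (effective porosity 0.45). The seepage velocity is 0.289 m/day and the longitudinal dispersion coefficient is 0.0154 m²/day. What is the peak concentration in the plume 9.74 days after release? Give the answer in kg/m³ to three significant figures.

0.671 kg/m³

The peak of an instantaneous 1D plume sits at x = vt; there the Gaussian factor is 1 and C_max = M/(n_e·A·√(4πDt)), where n_e·A is the pore area the mass is dissolved in.
√(4πDt) = √(4π × 0.0154 × 9.74) = 1.373 m, so C_max = 14.1/(0.45 × 34.0 × 1.373) = 0.671 kg/m³.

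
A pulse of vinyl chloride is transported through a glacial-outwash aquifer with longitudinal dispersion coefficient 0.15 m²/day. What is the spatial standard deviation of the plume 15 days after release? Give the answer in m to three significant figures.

2.12 m

Dispersive spreading gives a Gaussian with σ² = 2Dt; advection only shifts the center.
σ = √(2 × 0.15 × 15) = 2.12 m.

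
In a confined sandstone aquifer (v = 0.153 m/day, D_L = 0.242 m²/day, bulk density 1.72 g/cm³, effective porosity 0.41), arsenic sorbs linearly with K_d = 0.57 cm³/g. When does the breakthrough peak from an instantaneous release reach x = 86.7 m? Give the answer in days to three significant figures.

1890 days

Retardation factor R = 1 + ρ_b·K_d/n = 1 + 1.72 × 0.57/0.41 = 3.391.
Sorption retards both mechanisms: v_R = v/R = 0.04512 m/day, D_R = D/R = 0.07137 m²/day.
Peak time from v_R²t² + 2D_R t − x² = 0: t = (√(D_R² + v_R²x²) − D_R)/v_R².
√(D_R² + v_R²x²) = √(0.07137² + 0.04512² × 86.7²) = 3.913; v_R² = 0.002036.
t = (3.913 − 0.07137)/0.002036 = 1890 days.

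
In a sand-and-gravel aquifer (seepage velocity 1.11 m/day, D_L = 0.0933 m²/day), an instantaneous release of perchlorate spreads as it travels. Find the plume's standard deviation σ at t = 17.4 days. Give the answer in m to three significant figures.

Dispersive spreading gives a Gaussian with σ² = 2Dt; advection only shifts the center.
σ = √(2 × 0.0933 × 17.4) = 1.80 m.

1.80 m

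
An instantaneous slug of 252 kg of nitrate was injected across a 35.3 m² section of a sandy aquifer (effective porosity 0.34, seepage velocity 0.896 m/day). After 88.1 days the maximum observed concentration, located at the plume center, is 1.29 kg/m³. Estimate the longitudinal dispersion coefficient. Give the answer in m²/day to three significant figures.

At the plume center C_max = M/(n_e·A·√(4πDt)), so D = M²/(4πt·(n_e·A·C_max)²).
n_e·A·C_max = 0.34 × 35.3 × 1.29 = 15.48 kg/m.
D = 252²/(4π × 88.1 × 15.48²) = 0.239 m²/day.

0.239 m²/day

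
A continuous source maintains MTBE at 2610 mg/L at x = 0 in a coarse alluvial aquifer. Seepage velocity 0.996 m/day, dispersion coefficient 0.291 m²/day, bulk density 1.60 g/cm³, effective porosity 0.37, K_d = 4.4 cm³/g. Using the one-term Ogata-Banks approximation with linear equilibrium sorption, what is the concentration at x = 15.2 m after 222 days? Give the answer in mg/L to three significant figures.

Retardation factor R = 1 + ρ_b·K_d/n = 1 + 1.60 × 4.4/0.37 = 20.03.
Sorption retards both mechanisms: v_R = v/R = 0.04973 m/day, D_R = D/R = 0.01453 m²/day.
v_R·t = 0.04973 × 222 = 11.04006 m; 2√(D_R t) = 3.592 m; argument = (15.2 − 11.04006)/3.592 = 1.158.
C = C₀ × ½·erfc(1.158) = 2610 × 0.05075 = 132 mg/L.

132 mg/L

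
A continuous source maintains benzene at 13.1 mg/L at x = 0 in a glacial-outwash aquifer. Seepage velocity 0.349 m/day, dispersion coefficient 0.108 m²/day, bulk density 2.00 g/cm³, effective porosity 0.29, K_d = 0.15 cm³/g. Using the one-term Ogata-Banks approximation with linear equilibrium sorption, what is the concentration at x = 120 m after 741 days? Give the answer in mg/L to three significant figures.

Retardation factor R = 1 + ρ_b·K_d/n = 1 + 2.00 × 0.15/0.29 = 2.034.
Sorption retards both mechanisms: v_R = v/R = 0.1716 m/day, D_R = D/R = 0.05310 m²/day.
v_R·t = 0.1716 × 741 = 127.1556 m; 2√(D_R t) = 12.55 m; argument = (120 − 127.1556)/12.55 = -0.5702.
C = C₀ × ½·erfc(-0.5702) = 13.1 × 0.7900 = 10.3 mg/L.

10.3 mg/L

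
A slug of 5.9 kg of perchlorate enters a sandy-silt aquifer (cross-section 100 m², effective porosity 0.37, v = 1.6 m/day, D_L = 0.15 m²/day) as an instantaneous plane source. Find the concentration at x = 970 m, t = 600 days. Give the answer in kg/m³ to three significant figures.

For an instantaneous plane source, C(x,t) = M/(n_e·A·√(4πDt)) · exp(−(x−vt)²/(4Dt)), with n_e·A the pore (flow) area.
Plume center vt = 1.6 × 600 = 960 m, so the well at 970 m is 10 m downgradient of the peak.
√(4πDt) = 33.63 m, giving peak height M/(n_e·A·√(4πDt)) = 5.9/(0.37 × 100 × 33.63) = 0.004742 kg/m³.
(x−vt)²/(4Dt) = (10)²/(4 × 0.15 × 600) = 0.2778; exp(−0.2778) = 0.7574.
C = 0.004742 × 0.7574 = 0.00359 kg/m³.

0.00359 kg/m³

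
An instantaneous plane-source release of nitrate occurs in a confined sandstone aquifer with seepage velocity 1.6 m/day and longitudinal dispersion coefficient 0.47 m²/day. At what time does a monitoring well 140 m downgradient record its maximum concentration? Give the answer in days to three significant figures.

For the 1D instantaneous-source solution, setting ∂C/∂t = 0 at fixed x gives v²t² + 2Dt − x² = 0, so t = (√(D² + v²x²) − D)/v².
√(D² + v²x²) = √(0.47² + 1.6² × 140²) = 224.0; v² = 2.56.
t = (224.0 − 0.47)/2.56 = 87.3 days (vs. the pure-advection estimate x/v = 87.5 d).

87.3 days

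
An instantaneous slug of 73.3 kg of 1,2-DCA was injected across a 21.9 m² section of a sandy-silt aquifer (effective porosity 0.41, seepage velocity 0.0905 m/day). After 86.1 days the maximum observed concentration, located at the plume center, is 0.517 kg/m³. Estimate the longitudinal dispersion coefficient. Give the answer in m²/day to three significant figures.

At the plume center C_max = M/(n_e·A·√(4πDt)), so D = M²/(4πt·(n_e·A·C_max)²).
n_e·A·C_max = 0.41 × 21.9 × 0.517 = 4.642 kg/m.
D = 73.3²/(4π × 86.1 × 4.642²) = 0.230 m²/day.

0.230 m²/day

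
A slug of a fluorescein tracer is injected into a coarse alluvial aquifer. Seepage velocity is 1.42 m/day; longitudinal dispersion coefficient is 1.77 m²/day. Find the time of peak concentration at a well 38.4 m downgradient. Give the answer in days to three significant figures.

26.2 days

For the 1D instantaneous-source solution, setting ∂C/∂t = 0 at fixed x gives v²t² + 2Dt − x² = 0, so t = (√(D² + v²x²) − D)/v².
√(D² + v²x²) = √(1.77² + 1.42² × 38.4²) = 54.56; v² = 2.0164.
t = (54.56 − 1.77)/2.0164 = 26.2 days (vs. the pure-advection estimate x/v = 27.0 d).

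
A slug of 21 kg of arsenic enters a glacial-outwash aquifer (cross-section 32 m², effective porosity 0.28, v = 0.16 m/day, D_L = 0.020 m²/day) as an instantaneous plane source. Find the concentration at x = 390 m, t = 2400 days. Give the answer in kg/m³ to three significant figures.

For an instantaneous plane source, C(x,t) = M/(n_e·A·√(4πDt)) · exp(−(x−vt)²/(4Dt)), with n_e·A the pore (flow) area.
Plume center vt = 0.16 × 2400 = 384 m, so the well at 390 m is 6 m downgradient of the peak.
√(4πDt) = 24.56 m, giving peak height M/(n_e·A·√(4πDt)) = 21/(0.28 × 32 × 24.56) = 0.09543 kg/m³.
(x−vt)²/(4Dt) = (6)²/(4 × 0.020 × 2400) = 0.1875; exp(−0.1875) = 0.8290.
C = 0.09543 × 0.8290 = 0.0791 kg/m³.

0.0791 kg/m³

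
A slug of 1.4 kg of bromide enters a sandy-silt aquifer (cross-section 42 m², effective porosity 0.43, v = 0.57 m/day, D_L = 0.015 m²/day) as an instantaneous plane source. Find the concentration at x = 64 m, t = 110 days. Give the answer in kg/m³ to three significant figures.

0.0132 kg/m³

For an instantaneous plane source, C(x,t) = M/(n_e·A·√(4πDt)) · exp(−(x−vt)²/(4Dt)), with n_e·A the pore (flow) area.
Plume center vt = 0.57 × 110 = 62.7 m, so the well at 64 m is 1.3 m downgradient of the peak.
√(4πDt) = 4.554 m, giving peak height M/(n_e·A·√(4πDt)) = 1.4/(0.43 × 42 × 4.554) = 0.01702 kg/m³.
(x−vt)²/(4Dt) = (1.3)²/(4 × 0.015 × 110) = 0.2561; exp(−0.2561) = 0.7741.
C = 0.01702 × 0.7741 = 0.0132 kg/m³.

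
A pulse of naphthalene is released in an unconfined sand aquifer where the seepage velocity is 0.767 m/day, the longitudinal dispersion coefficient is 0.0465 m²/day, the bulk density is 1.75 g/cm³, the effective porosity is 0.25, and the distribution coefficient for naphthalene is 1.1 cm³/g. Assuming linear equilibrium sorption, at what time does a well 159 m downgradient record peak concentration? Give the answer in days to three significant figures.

1800 days

Retardation factor R = 1 + ρ_b·K_d/n = 1 + 1.75 × 1.1/0.25 = 8.700.
Sorption retards both mechanisms: v_R = v/R = 0.08816 m/day, D_R = D/R = 0.005345 m²/day.
Peak time from v_R²t² + 2D_R t − x² = 0: t = (√(D_R² + v_R²x²) − D_R)/v_R².
√(D_R² + v_R²x²) = √(0.005345² + 0.08816² × 159²) = 14.02; v_R² = 0.007772.
t = (14.02 − 0.005345)/0.007772 = 1800 days.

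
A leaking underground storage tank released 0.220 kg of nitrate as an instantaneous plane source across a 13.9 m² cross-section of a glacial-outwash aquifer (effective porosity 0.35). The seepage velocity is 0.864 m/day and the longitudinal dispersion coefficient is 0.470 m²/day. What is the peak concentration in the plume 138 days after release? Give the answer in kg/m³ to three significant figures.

0.00158 kg/m³

The peak of an instantaneous 1D plume sits at x = vt; there the Gaussian factor is 1 and C_max = M/(n_e·A·√(4πDt)), where n_e·A is the pore area the mass is dissolved in.
√(4πDt) = √(4π × 0.470 × 138) = 28.55 m, so C_max = 0.220/(0.35 × 13.9 × 28.55) = 0.00158 kg/m³.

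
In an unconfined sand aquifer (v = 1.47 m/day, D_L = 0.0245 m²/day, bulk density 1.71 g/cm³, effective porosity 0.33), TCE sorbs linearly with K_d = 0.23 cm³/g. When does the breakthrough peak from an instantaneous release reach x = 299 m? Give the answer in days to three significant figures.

446 days

Retardation factor R = 1 + ρ_b·K_d/n = 1 + 1.71 × 0.23/0.33 = 2.192.
Sorption retards both mechanisms: v_R = v/R = 0.6706 m/day, D_R = D/R = 0.01118 m²/day.
Peak time from v_R²t² + 2D_R t − x² = 0: t = (√(D_R² + v_R²x²) − D_R)/v_R².
√(D_R² + v_R²x²) = √(0.01118² + 0.6706² × 299²) = 200.5; v_R² = 0.4497.
t = (200.5 − 0.01118)/0.4497 = 446 days.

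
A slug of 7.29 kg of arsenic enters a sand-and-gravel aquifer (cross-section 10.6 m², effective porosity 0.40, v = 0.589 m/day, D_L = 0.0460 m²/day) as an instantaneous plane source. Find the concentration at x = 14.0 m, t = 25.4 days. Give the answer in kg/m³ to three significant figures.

0.368 kg/m³

For an instantaneous plane source, C(x,t) = M/(n_e·A·√(4πDt)) · exp(−(x−vt)²/(4Dt)), with n_e·A the pore (flow) area.
Plume center vt = 0.589 × 25.4 = 14.9606 m, so the well at 14.0 m is 0.9606 m upgradient of the peak.
√(4πDt) = 3.832 m, giving peak height M/(n_e·A·√(4πDt)) = 7.29/(0.40 × 10.6 × 3.832) = 0.4487 kg/m³.
(x−vt)²/(4Dt) = (-0.9606)²/(4 × 0.0460 × 25.4) = 0.1974; exp(−0.1974) = 0.8209.
C = 0.4487 × 0.8209 = 0.368 kg/m³.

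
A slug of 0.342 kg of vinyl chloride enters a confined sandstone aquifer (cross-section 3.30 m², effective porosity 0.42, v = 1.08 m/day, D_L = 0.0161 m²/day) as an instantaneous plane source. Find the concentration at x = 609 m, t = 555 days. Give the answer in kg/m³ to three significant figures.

For an instantaneous plane source, C(x,t) = M/(n_e·A·√(4πDt)) · exp(−(x−vt)²/(4Dt)), with n_e·A the pore (flow) area.
Plume center vt = 1.08 × 555 = 599.4 m, so the well at 609 m is 9.6 m downgradient of the peak.
√(4πDt) = 10.60 m, giving peak height M/(n_e·A·√(4πDt)) = 0.342/(0.42 × 3.30 × 10.60) = 0.02328 kg/m³.
(x−vt)²/(4Dt) = (9.6)²/(4 × 0.0161 × 555) = 2.578; exp(−2.578) = 0.07593.
C = 0.02328 × 0.07593 = 0.00177 kg/m³.

0.00177 kg/m³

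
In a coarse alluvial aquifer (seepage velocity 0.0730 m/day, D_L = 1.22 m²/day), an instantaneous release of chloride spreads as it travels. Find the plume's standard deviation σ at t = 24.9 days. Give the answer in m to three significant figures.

Dispersive spreading gives a Gaussian with σ² = 2Dt; advection only shifts the center.
σ = √(2 × 1.22 × 24.9) = 7.79 m.

7.79 m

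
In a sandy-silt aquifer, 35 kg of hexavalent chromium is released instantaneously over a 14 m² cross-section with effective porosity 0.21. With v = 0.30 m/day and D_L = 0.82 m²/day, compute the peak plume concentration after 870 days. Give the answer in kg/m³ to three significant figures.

The peak of an instantaneous 1D plume sits at x = vt; there the Gaussian factor is 1 and C_max = M/(n_e·A·√(4πDt)), where n_e·A is the pore area the mass is dissolved in.
√(4πDt) = √(4π × 0.82 × 870) = 94.68 m, so C_max = 35/(0.21 × 14 × 94.68) = 0.126 kg/m³.

0.126 kg/m³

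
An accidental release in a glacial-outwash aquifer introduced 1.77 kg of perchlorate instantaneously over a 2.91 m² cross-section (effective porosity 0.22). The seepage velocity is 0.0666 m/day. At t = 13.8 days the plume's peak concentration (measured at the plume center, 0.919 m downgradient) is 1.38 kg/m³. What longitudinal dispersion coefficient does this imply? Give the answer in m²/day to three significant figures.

0.0231 m²/day

At the plume center C_max = M/(n_e·A·√(4πDt)), so D = M²/(4πt·(n_e·A·C_max)²).
n_e·A·C_max = 0.22 × 2.91 × 1.38 = 0.8835 kg/m.
D = 1.77²/(4π × 13.8 × 0.8835²) = 0.0231 m²/day.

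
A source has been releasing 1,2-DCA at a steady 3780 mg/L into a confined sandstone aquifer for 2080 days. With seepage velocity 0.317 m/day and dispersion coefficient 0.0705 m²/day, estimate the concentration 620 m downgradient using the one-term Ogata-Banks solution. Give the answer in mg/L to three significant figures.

3740 mg/L

For a continuous step input, C/C₀ ≈ ½·erfc((x−vt)/(2√(Dt))).
vt = 0.317 × 2080 = 659.36 m and 2√(Dt) = 2√(0.0705 × 2080) = 24.22 m.
Argument (x−vt)/(2√(Dt)) = (620 − 659.36)/24.22 = -1.625; ½·erfc(-1.625) = 0.9892.
C = 3780 × 0.9892 = 3740 mg/L.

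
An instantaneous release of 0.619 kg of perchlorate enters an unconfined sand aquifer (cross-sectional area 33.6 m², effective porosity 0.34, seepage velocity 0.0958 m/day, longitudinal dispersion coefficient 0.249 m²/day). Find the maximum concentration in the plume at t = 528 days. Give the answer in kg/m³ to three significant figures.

The peak of an instantaneous 1D plume sits at x = vt; there the Gaussian factor is 1 and C_max = M/(n_e·A·√(4πDt)), where n_e·A is the pore area the mass is dissolved in.
√(4πDt) = √(4π × 0.249 × 528) = 40.65 m, so C_max = 0.619/(0.34 × 33.6 × 40.65) = 0.00133 kg/m³.

0.00133 kg/m³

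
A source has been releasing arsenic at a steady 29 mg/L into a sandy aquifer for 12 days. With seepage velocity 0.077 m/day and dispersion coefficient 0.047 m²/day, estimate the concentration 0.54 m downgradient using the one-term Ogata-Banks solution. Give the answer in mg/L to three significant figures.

For a continuous step input, C/C₀ ≈ ½·erfc((x−vt)/(2√(Dt))).
vt = 0.077 × 12 = 0.924 m and 2√(Dt) = 2√(0.047 × 12) = 1.502 m.
Argument (x−vt)/(2√(Dt)) = (0.54 − 0.924)/1.502 = -0.2557; ½·erfc(-0.2557) = 0.6412.
C = 29 × 0.6412 = 18.6 mg/L.

18.6 mg/L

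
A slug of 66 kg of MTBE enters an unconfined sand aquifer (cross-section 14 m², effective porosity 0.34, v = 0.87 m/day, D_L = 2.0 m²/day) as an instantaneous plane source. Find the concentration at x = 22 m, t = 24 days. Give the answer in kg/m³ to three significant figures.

0.561 kg/m³

For an instantaneous plane source, C(x,t) = M/(n_e·A·√(4πDt)) · exp(−(x−vt)²/(4Dt)), with n_e·A the pore (flow) area.
Plume center vt = 0.87 × 24 = 20.88 m, so the well at 22 m is 1.12 m downgradient of the peak.
√(4πDt) = 24.56 m, giving peak height M/(n_e·A·√(4πDt)) = 66/(0.34 × 14 × 24.56) = 0.5646 kg/m³.
(x−vt)²/(4Dt) = (1.12)²/(4 × 2.0 × 24) = 0.006533; exp(−0.006533) = 0.9935.
C = 0.5646 × 0.9935 = 0.561 kg/m³.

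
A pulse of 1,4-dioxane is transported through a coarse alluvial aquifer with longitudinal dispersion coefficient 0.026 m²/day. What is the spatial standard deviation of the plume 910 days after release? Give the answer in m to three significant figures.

Dispersive spreading gives a Gaussian with σ² = 2Dt; advection only shifts the center.
σ = √(2 × 0.026 × 910) = 6.88 m.

6.88 m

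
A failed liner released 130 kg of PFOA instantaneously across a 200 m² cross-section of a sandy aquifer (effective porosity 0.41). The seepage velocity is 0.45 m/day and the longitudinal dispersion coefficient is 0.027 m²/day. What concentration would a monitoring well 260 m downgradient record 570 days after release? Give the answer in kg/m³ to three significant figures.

For an instantaneous plane source, C(x,t) = M/(n_e·A·√(4πDt)) · exp(−(x−vt)²/(4Dt)), with n_e·A the pore (flow) area.
Plume center vt = 0.45 × 570 = 256.5 m, so the well at 260 m is 3.5 m downgradient of the peak.
√(4πDt) = 13.91 m, giving peak height M/(n_e·A·√(4πDt)) = 130/(0.41 × 200 × 13.91) = 0.1140 kg/m³.
(x−vt)²/(4Dt) = (3.5)²/(4 × 0.027 × 570) = 0.1990; exp(−0.1990) = 0.8195.
C = 0.1140 × 0.8195 = 0.0934 kg/m³.

0.0934 kg/m³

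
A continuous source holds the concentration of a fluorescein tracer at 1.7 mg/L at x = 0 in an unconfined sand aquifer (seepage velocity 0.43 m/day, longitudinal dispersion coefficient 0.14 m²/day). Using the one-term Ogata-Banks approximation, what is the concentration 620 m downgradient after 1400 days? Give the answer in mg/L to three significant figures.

For a continuous step input, C/C₀ ≈ ½·erfc((x−vt)/(2√(Dt))).
vt = 0.43 × 1400 = 602 m and 2√(Dt) = 2√(0.14 × 1400) = 28.00 m.
Argument (x−vt)/(2√(Dt)) = (620 − 602)/28.00 = 0.6429; ½·erfc(0.6429) = 0.1816.
C = 1.7 × 0.1816 = 0.309 mg/L.

0.309 mg/L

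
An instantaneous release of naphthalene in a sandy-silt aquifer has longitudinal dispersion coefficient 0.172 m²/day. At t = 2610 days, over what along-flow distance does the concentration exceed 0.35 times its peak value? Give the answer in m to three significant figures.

86.8 m

The plume is Gaussian with σ = √(2Dt) = √(2 × 0.172 × 2610) = 29.96 m.
C/C_peak = exp(−Δx²/(2σ²)) = 0.35 ⇒ Δx = σ·√(−2 ln 0.35) = 29.96 × 1.449 = 43.41 m.
Width = 2Δx = 86.8 m.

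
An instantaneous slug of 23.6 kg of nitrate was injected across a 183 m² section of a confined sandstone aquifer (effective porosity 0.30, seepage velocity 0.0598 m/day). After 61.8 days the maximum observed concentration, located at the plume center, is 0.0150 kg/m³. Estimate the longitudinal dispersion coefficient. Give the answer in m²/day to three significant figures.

At the plume center C_max = M/(n_e·A·√(4πDt)), so D = M²/(4πt·(n_e·A·C_max)²).
n_e·A·C_max = 0.30 × 183 × 0.0150 = 0.8235 kg/m.
D = 23.6²/(4π × 61.8 × 0.8235²) = 1.06 m²/day.

1.06 m²/day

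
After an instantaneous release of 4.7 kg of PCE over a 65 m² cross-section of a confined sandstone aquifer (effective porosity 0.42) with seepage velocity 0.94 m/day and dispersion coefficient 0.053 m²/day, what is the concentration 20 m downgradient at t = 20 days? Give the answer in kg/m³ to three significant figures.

0.0336 kg/m³

For an instantaneous plane source, C(x,t) = M/(n_e·A·√(4πDt)) · exp(−(x−vt)²/(4Dt)), with n_e·A the pore (flow) area.
Plume center vt = 0.94 × 20 = 18.8 m, so the well at 20 m is 1.2 m downgradient of the peak.
√(4πDt) = 3.650 m, giving peak height M/(n_e·A·√(4πDt)) = 4.7/(0.42 × 65 × 3.650) = 0.04717 kg/m³.
(x−vt)²/(4Dt) = (1.2)²/(4 × 0.053 × 20) = 0.3396; exp(−0.3396) = 0.7121.
C = 0.04717 × 0.7121 = 0.0336 kg/m³.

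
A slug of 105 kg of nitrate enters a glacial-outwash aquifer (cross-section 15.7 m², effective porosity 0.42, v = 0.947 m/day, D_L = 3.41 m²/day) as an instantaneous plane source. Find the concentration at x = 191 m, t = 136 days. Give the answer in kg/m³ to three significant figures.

0.0259 kg/m³

For an instantaneous plane source, C(x,t) = M/(n_e·A·√(4πDt)) · exp(−(x−vt)²/(4Dt)), with n_e·A the pore (flow) area.
Plume center vt = 0.947 × 136 = 128.792 m, so the well at 191 m is 62.208 m downgradient of the peak.
√(4πDt) = 76.34 m, giving peak height M/(n_e·A·√(4πDt)) = 105/(0.42 × 15.7 × 76.34) = 0.2086 kg/m³.
(x−vt)²/(4Dt) = (62.208)²/(4 × 3.41 × 136) = 2.086; exp(−2.086) = 0.1242.
C = 0.2086 × 0.1242 = 0.0259 kg/m³.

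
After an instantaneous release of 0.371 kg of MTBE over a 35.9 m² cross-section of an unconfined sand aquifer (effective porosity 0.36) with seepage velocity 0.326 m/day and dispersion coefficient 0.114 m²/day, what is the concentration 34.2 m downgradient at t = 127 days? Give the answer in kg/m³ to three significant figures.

For an instantaneous plane source, C(x,t) = M/(n_e·A·√(4πDt)) · exp(−(x−vt)²/(4Dt)), with n_e·A the pore (flow) area.
Plume center vt = 0.326 × 127 = 41.402 m, so the well at 34.2 m is 7.202 m upgradient of the peak.
√(4πDt) = 13.49 m, giving peak height M/(n_e·A·√(4πDt)) = 0.371/(0.36 × 35.9 × 13.49) = 0.002128 kg/m³.
(x−vt)²/(4Dt) = (-7.202)²/(4 × 0.114 × 127) = 0.8956; exp(−0.8956) = 0.4084.
C = 0.002128 × 0.4084 = 0.000869 kg/m³.

0.000869 kg/m³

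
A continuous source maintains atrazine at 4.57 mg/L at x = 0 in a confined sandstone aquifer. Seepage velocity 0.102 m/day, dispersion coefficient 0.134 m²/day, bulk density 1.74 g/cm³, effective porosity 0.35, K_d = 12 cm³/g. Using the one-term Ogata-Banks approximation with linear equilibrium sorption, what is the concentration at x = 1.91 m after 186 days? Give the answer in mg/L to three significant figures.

0.178 mg/L

Retardation factor R = 1 + ρ_b·K_d/n = 1 + 1.74 × 12/0.35 = 60.66.
Sorption retards both mechanisms: v_R = v/R = 0.001682 m/day, D_R = D/R = 0.002209 m²/day.
v_R·t = 0.001682 × 186 = 0.312852 m; 2√(D_R t) = 1.282 m; argument = (1.91 − 0.312852)/1.282 = 1.246.
C = C₀ × ½·erfc(1.246) = 4.57 × 0.03903 = 0.178 mg/L.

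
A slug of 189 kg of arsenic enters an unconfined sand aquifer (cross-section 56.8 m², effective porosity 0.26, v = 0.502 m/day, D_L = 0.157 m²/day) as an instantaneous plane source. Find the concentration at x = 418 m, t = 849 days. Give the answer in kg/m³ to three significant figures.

0.276 kg/m³

For an instantaneous plane source, C(x,t) = M/(n_e·A·√(4πDt)) · exp(−(x−vt)²/(4Dt)), with n_e·A the pore (flow) area.
Plume center vt = 0.502 × 849 = 426.198 m, so the well at 418 m is 8.198 m upgradient of the peak.
√(4πDt) = 40.93 m, giving peak height M/(n_e·A·√(4πDt)) = 189/(0.26 × 56.8 × 40.93) = 0.3127 kg/m³.
(x−vt)²/(4Dt) = (-8.198)²/(4 × 0.157 × 849) = 0.1261; exp(−0.1261) = 0.8815.
C = 0.3127 × 0.8815 = 0.276 kg/m³.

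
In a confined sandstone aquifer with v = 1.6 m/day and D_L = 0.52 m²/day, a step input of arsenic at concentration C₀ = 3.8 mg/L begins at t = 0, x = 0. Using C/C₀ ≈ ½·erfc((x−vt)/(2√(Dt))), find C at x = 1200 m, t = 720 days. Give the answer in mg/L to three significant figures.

0.151 mg/L

For a continuous step input, C/C₀ ≈ ½·erfc((x−vt)/(2√(Dt))).
vt = 1.6 × 720 = 1152 m and 2√(Dt) = 2√(0.52 × 720) = 38.70 m.
Argument (x−vt)/(2√(Dt)) = (1200 − 1152)/38.70 = 1.240; ½·erfc(1.240) = 0.03975.
C = 3.8 × 0.03975 = 0.151 mg/L.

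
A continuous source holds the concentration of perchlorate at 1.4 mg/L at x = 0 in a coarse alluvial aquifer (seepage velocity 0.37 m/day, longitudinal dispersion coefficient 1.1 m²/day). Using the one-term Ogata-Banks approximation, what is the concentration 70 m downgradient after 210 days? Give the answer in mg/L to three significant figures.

0.896 mg/L

For a continuous step input, C/C₀ ≈ ½·erfc((x−vt)/(2√(Dt))).
vt = 0.37 × 210 = 77.7 m and 2√(Dt) = 2√(1.1 × 210) = 30.40 m.
Argument (x−vt)/(2√(Dt)) = (70 − 77.7)/30.40 = -0.2533; ½·erfc(-0.2533) = 0.6399.
C = 1.4 × 0.6399 = 0.896 mg/L.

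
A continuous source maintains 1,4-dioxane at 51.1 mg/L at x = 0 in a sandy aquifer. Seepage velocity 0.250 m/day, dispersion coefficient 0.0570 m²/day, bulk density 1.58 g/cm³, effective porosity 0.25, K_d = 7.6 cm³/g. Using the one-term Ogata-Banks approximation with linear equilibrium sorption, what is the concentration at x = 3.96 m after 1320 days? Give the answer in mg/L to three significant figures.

Retardation factor R = 1 + ρ_b·K_d/n = 1 + 1.58 × 7.6/0.25 = 49.03.
Sorption retards both mechanisms: v_R = v/R = 0.005099 m/day, D_R = D/R = 0.001163 m²/day.
v_R·t = 0.005099 × 1320 = 6.73068 m; 2√(D_R t) = 2.478 m; argument = (3.96 − 6.73068)/2.478 = -1.118.
C = C₀ × ½·erfc(-1.118) = 51.1 × 0.9431 = 48.2 mg/L.

48.2 mg/L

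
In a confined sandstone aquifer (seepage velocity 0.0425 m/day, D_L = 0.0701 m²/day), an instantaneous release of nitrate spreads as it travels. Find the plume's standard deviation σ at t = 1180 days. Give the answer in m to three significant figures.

12.9 m

Dispersive spreading gives a Gaussian with σ² = 2Dt; advection only shifts the center.
σ = √(2 × 0.0701 × 1180) = 12.9 m.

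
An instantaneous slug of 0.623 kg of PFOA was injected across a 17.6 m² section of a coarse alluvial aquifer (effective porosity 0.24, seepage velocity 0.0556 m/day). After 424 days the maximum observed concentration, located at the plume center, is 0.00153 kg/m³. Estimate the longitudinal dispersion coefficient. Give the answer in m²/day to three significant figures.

At the plume center C_max = M/(n_e·A·√(4πDt)), so D = M²/(4πt·(n_e·A·C_max)²).
n_e·A·C_max = 0.24 × 17.6 × 0.00153 = 0.006463 kg/m.
D = 0.623²/(4π × 424 × 0.006463²) = 1.74 m²/day.

1.74 m²/day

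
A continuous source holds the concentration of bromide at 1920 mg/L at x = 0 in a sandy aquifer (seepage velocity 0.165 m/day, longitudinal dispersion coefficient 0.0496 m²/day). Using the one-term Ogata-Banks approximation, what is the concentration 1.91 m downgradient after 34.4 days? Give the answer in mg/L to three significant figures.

1880 mg/L

For a continuous step input, C/C₀ ≈ ½·erfc((x−vt)/(2√(Dt))).
vt = 0.165 × 34.4 = 5.676 m and 2√(Dt) = 2√(0.0496 × 34.4) = 2.612 m.
Argument (x−vt)/(2√(Dt)) = (1.91 − 5.676)/2.612 = -1.442; ½·erfc(-1.442) = 0.9793.
C = 1920 × 0.9793 = 1880 mg/L.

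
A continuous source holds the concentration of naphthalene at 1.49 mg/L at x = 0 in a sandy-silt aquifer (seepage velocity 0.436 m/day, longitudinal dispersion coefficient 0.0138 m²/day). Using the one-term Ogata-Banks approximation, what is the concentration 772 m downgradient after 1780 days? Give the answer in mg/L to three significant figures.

For a continuous step input, C/C₀ ≈ ½·erfc((x−vt)/(2√(Dt))).
vt = 0.436 × 1780 = 776.08 m and 2√(Dt) = 2√(0.0138 × 1780) = 9.912 m.
Argument (x−vt)/(2√(Dt)) = (772 − 776.08)/9.912 = -0.4116; ½·erfc(-0.4116) = 0.7197.
C = 1.49 × 0.7197 = 1.07 mg/L.

1.07 mg/L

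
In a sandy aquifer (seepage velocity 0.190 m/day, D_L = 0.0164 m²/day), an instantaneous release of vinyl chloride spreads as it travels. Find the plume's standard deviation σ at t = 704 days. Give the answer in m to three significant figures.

4.81 m

Dispersive spreading gives a Gaussian with σ² = 2Dt; advection only shifts the center.
σ = √(2 × 0.0164 × 704) = 4.81 m.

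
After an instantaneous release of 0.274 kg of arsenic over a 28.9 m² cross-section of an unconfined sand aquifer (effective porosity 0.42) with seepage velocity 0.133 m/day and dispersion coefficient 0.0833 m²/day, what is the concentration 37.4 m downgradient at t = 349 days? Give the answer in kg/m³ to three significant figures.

0.000587 kg/m³

For an instantaneous plane source, C(x,t) = M/(n_e·A·√(4πDt)) · exp(−(x−vt)²/(4Dt)), with n_e·A the pore (flow) area.
Plume center vt = 0.133 × 349 = 46.417 m, so the well at 37.4 m is 9.017 m upgradient of the peak.
√(4πDt) = 19.11 m, giving peak height M/(n_e·A·√(4πDt)) = 0.274/(0.42 × 28.9 × 19.11) = 0.001181 kg/m³.
(x−vt)²/(4Dt) = (-9.017)²/(4 × 0.0833 × 349) = 0.6992; exp(−0.6992) = 0.4970.
C = 0.001181 × 0.4970 = 0.000587 kg/m³.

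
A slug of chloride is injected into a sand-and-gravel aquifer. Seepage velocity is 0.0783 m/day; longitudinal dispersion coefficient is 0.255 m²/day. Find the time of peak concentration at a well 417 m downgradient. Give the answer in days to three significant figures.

5280 days

For the 1D instantaneous-source solution, setting ∂C/∂t = 0 at fixed x gives v²t² + 2Dt − x² = 0, so t = (√(D² + v²x²) − D)/v².
√(D² + v²x²) = √(0.255² + 0.0783² × 417²) = 32.65; v² = 0.00613089.
t = (32.65 − 0.255)/0.00613089 = 5280 days (vs. the pure-advection estimate x/v = 5330 d).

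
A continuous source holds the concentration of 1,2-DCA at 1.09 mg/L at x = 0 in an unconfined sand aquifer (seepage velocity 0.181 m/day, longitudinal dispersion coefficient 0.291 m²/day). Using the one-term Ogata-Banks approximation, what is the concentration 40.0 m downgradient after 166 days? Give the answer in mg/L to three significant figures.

For a continuous step input, C/C₀ ≈ ½·erfc((x−vt)/(2√(Dt))).
vt = 0.181 × 166 = 30.046 m and 2√(Dt) = 2√(0.291 × 166) = 13.90 m.
Argument (x−vt)/(2√(Dt)) = (40.0 − 30.046)/13.90 = 0.7161; ½·erfc(0.7161) = 0.1556.
C = 1.09 × 0.1556 = 0.170 mg/L.

0.170 mg/L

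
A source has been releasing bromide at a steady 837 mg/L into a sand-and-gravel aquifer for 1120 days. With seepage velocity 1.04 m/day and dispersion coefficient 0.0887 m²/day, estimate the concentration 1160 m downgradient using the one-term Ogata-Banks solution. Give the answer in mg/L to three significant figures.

530 mg/L

For a continuous step input, C/C₀ ≈ ½·erfc((x−vt)/(2√(Dt))).
vt = 1.04 × 1120 = 1164.8 m and 2√(Dt) = 2√(0.0887 × 1120) = 19.93 m.
Argument (x−vt)/(2√(Dt)) = (1160 − 1164.8)/19.93 = -0.2408; ½·erfc(-0.2408) = 0.6333.
C = 837 × 0.6333 = 530 mg/L.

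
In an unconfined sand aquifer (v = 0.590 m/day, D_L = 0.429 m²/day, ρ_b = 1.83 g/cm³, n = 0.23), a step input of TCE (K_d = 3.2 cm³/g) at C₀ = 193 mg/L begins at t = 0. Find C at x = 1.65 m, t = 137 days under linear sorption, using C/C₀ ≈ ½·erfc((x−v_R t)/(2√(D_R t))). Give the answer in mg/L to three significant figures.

Retardation factor R = 1 + ρ_b·K_d/n = 1 + 1.83 × 3.2/0.23 = 26.46.
Sorption retards both mechanisms: v_R = v/R = 0.02230 m/day, D_R = D/R = 0.01621 m²/day.
v_R·t = 0.02230 × 137 = 3.0551 m; 2√(D_R t) = 2.980 m; argument = (1.65 − 3.0551)/2.980 = -0.4715.
C = C₀ × ½·erfc(-0.4715) = 193 × 0.7476 = 144 mg/L.

144 mg/L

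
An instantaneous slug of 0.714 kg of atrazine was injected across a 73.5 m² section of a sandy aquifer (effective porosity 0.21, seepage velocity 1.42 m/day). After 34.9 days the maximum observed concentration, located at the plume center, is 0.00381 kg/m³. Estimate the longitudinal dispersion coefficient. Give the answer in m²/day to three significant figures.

0.336 m²/day

At the plume center C_max = M/(n_e·A·√(4πDt)), so D = M²/(4πt·(n_e·A·C_max)²).
n_e·A·C_max = 0.21 × 73.5 × 0.00381 = 0.05881 kg/m.
D = 0.714²/(4π × 34.9 × 0.05881²) = 0.336 m²/day.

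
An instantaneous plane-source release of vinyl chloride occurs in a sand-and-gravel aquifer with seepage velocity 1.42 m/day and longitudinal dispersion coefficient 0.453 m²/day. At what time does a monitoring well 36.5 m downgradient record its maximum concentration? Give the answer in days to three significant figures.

For the 1D instantaneous-source solution, setting ∂C/∂t = 0 at fixed x gives v²t² + 2Dt − x² = 0, so t = (√(D² + v²x²) − D)/v².
√(D² + v²x²) = √(0.453² + 1.42² × 36.5²) = 51.83; v² = 2.0164.
t = (51.83 − 0.453)/2.0164 = 25.5 days (vs. the pure-advection estimate x/v = 25.7 d).

25.5 days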